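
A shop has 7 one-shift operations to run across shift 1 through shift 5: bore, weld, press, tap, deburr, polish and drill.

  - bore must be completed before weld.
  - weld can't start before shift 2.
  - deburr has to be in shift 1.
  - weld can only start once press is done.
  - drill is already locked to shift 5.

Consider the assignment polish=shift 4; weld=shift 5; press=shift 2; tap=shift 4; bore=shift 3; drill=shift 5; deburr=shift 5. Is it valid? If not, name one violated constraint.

No — it violates: deburr has to be in shift 1

deburr has to be in shift 1 — violated.
bore must be completed before weld — holds.
weld can only start once press is done — holds.
weld can't start before shift 2 — holds.
drill is already locked to shift 5 — holds.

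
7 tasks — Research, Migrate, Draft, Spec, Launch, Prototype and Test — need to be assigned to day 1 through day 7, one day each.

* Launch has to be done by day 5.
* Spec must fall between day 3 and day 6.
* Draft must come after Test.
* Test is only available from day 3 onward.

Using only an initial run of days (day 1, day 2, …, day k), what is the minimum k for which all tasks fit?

4

The precedence chain requires at least 2 distinct days.
Propagating the time windows through the other constraints, Draft can't land before day 4, so the schedule must run through at least day 4.
4 works (last occupied day: day 4): for example Research=day 1; Migrate=day 1; Spec=day 3; Draft=day 4; Launch=day 1; Prototype=day 1; Test=day 3.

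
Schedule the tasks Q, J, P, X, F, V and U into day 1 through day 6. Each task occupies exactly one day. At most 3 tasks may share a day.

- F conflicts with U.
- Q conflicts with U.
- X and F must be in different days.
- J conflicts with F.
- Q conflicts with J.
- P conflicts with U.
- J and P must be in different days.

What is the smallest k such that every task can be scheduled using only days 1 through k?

With at most 3 per day and 7 tasks, at least 3 days are needed.
3 works (last occupied day: day 3): for example X -> day 1, V -> day 2, Q -> day 1, F -> day 3, J -> day 2, U -> day 2, P -> day 1.

3 days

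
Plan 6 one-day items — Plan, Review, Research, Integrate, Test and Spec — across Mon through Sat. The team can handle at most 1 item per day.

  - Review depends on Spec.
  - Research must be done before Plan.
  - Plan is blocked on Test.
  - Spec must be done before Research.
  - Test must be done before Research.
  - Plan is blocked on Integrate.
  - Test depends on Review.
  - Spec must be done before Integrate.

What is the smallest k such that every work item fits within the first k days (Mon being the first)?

6 days

The precedence chain requires at least 5 distinct days.
With at most 1 per day and 6 work items, at least 6 days are needed.
6 works (last occupied day: Sat): for example Spec -> Mon; Plan -> Sat; Integrate -> Fri; Test -> Wed; Review -> Tue; Research -> Thu.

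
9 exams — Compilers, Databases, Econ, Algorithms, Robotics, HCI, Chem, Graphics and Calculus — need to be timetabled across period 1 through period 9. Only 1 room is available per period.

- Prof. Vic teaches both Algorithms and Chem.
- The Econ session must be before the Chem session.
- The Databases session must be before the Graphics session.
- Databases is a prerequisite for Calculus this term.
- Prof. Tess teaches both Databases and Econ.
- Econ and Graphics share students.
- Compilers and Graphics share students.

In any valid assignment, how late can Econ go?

period 8

Downstream work caps Econ at period 8.
Econ at period 8 is achievable: HCI in period 7; Compilers in period 4; Databases in period 1; Algorithms in period 5; Calculus in period 3; Robotics in period 6; Chem in period 9; Graphics in period 2; Econ in period 8.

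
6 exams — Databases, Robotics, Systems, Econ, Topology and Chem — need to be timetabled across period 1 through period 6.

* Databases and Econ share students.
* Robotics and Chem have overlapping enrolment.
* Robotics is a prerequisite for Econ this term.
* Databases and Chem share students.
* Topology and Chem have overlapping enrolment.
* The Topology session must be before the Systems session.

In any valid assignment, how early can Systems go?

Precedence pushes Systems to at least period 2.
Systems at period 2 is achievable: Econ -> period 2; Chem -> period 2; Systems -> period 2; Topology -> period 1; Databases -> period 1; Robotics -> period 1.

period 2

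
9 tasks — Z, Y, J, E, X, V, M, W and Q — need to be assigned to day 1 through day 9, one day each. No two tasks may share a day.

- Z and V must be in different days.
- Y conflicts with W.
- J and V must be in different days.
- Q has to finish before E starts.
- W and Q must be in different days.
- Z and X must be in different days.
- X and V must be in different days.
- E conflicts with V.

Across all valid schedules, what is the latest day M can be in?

day 9

M at day 9 is achievable: W -> day 8; Q -> day 1; V -> day 7; Y -> day 4; X -> day 6; J -> day 5; Z -> day 3; M -> day 9; E -> day 2.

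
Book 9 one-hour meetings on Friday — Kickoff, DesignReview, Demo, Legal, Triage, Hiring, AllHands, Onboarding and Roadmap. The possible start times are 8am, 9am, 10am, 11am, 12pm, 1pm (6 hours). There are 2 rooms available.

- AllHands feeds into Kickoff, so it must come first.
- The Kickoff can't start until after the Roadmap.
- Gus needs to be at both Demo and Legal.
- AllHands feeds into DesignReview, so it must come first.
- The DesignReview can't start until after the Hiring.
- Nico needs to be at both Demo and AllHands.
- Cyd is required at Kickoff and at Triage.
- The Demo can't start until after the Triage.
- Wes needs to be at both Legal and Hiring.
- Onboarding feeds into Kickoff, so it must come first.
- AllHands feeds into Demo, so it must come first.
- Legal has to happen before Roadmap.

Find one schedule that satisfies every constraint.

Legal=8am; Triage=11am; Demo=12pm; DesignReview=11am; Onboarding=9am; Roadmap=9am; AllHands=8am; Kickoff=10am; Hiring=10am

Checking: Onboarding(9am) before Kickoff(10am); AllHands(8am) before Kickoff(10am); Roadmap(9am) before Kickoff(10am); Hiring(10am) before DesignReview(11am); AllHands(8am) before DesignReview(11am); Legal(8am) before Roadmap(9am); Triage(11am) before Demo(12pm); AllHands(8am) before Demo(12pm); Demo(12pm) != Legal(8am); Kickoff(10am) != Triage(11am); Demo(12pm) != AllHands(8am); Legal(8am) != Hiring(10am); max 2 per hour (cap 2).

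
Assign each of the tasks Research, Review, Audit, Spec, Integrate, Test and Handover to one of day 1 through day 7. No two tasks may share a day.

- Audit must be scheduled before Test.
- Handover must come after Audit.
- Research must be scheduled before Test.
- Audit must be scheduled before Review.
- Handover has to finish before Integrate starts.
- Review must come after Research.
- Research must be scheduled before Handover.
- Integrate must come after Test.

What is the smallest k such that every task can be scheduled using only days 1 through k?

The precedence chain requires at least 3 distinct days.
With at most 1 per day and 7 tasks, at least 7 days are needed.
7 works (last occupied day: day 7): for example Research -> day 1; Integrate -> day 6; Handover -> day 4; Audit -> day 2; Test -> day 3; Spec -> day 7; Review -> day 5.

7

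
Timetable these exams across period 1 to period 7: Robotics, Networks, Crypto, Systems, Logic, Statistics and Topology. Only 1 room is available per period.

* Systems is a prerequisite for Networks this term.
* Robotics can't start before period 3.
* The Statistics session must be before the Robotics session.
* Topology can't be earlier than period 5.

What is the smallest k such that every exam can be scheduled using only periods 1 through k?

The precedence chain requires at least 2 distinct periods.
With at most 1 per period and 7 exams, at least 7 periods are needed.
Topology can't be placed before period 5, so the schedule must run through at least period 5.
7 works (last occupied period: period 7): for example Networks -> period 4, Statistics -> period 2, Systems -> period 1, Crypto -> period 6, Logic -> period 7, Topology -> period 5, Robotics -> period 3.

7 periods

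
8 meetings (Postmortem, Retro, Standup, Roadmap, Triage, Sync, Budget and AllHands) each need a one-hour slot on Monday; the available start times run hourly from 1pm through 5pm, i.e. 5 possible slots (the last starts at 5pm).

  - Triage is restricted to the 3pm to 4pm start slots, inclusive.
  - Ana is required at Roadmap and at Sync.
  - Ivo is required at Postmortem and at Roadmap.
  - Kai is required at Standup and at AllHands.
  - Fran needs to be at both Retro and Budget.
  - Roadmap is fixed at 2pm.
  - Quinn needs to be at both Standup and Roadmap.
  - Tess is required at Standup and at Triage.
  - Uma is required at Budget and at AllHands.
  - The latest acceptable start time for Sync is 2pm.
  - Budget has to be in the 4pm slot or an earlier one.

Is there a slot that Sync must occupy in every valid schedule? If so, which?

Sync's window is 1pm–2pm.
Roadmap is fixed at 2pm, and Sync can't share a slot with Roadmap.
So Sync must be 1pm.

1pm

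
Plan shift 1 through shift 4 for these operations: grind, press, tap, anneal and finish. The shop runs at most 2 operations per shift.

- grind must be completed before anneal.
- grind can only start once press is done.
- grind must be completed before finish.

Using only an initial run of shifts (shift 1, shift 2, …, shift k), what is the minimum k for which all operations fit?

3

The precedence chain requires at least 3 distinct shifts.
With at most 2 per shift and 5 operations, at least 3 shifts are needed.
3 works (last occupied shift: shift 3): for example grind in shift 2, finish in shift 3, press in shift 1, tap in shift 1, anneal in shift 3.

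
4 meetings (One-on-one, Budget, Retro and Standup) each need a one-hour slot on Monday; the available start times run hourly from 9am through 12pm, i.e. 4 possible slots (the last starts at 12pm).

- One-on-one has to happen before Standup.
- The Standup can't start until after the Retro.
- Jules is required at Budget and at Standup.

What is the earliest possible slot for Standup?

Precedence pushes Standup to at least 10am.
Standup at 10am is achievable: One-on-one -> 9am; Retro -> 9am; Budget -> 9am; Standup -> 10am.

10am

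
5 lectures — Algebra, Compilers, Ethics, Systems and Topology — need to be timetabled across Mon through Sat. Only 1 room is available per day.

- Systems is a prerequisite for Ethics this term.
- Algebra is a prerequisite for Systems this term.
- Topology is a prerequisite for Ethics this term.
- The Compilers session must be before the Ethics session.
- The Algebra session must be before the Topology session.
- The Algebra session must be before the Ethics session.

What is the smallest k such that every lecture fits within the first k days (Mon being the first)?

5 days

The precedence chain requires at least 3 distinct days.
With at most 1 per day and 5 lectures, at least 5 days are needed.
5 works (last occupied day: Fri): for example Systems in Tue; Topology in Wed; Compilers in Thu; Algebra in Mon; Ethics in Fri.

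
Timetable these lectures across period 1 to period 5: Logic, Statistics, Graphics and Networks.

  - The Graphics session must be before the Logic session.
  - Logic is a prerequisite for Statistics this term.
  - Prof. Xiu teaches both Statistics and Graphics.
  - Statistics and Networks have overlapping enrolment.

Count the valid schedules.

40

Splitting on Logic: it can be period 2 (12), period 3 (16), period 4 (12). Listing each branch's schedules as (Statistics, Graphics, Networks) by period number:
Logic=period 2: (3,1,1) (3,1,2) (3,1,4) (3,1,5) (4,1,1) (4,1,2) (4,1,3) (4,1,5) (5,1,1) (5,1,2) (5,1,3) (5,1,4) — 12.
Logic=period 3: (4,1,1) (4,1,2) (4,1,3) (4,1,5) (4,2,1) (4,2,2) (4,2,3) (4,2,5) (5,1,1) (5,1,2) (5,1,3) (5,1,4) (5,2,1) (5,2,2) (5,2,3) (5,2,4) — 16.
Logic=period 4: (5,1,1) (5,1,2) (5,1,3) (5,1,4) (5,2,1) (5,2,2) (5,2,3) (5,2,4) (5,3,1) (5,3,2) (5,3,3) (5,3,4) — 12.
Summing: 12 + 16 + 12 = 40.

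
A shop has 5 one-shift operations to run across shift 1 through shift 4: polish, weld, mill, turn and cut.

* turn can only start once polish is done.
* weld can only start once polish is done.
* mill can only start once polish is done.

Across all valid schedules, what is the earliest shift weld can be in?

Precedence pushes weld to at least shift 2.
weld at shift 2 is achievable: cut=shift 1; weld=shift 2; turn=shift 2; mill=shift 2; polish=shift 1.

shift 2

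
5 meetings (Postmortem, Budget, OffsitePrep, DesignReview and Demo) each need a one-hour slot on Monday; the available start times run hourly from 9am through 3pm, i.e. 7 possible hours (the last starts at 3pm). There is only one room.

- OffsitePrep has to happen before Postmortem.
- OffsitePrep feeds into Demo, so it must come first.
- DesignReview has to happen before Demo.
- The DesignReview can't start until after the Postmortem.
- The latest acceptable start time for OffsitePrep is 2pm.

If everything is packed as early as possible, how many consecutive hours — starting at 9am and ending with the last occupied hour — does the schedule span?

5

The precedence chain requires at least 4 distinct hours.
With at most 1 per hour and 5 meetings, at least 5 hours are needed.
5 works (last occupied hour: 1pm): for example Demo -> 12pm, Postmortem -> 10am, DesignReview -> 11am, OffsitePrep -> 9am, Budget -> 1pm.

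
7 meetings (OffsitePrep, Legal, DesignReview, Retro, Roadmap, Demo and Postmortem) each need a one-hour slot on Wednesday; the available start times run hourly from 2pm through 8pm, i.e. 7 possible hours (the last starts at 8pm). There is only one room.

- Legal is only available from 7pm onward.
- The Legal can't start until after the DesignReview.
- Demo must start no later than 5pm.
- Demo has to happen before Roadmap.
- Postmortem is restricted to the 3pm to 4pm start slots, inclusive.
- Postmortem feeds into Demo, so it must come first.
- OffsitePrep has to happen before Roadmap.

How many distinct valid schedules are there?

Splitting on OffsitePrep: it can be 2pm (24), 3pm (7), 4pm (7), 5pm (7), 6pm (12). Listing each branch's schedules as (Legal, DesignReview, Retro, Roadmap, Demo, Postmortem):
OffsitePrep=2pm: (7pm,3pm,6pm,8pm,5pm,4pm) (7pm,3pm,8pm,6pm,5pm,4pm) (7pm,4pm,6pm,8pm,5pm,3pm) (7pm,4pm,8pm,6pm,5pm,3pm) (7pm,5pm,6pm,8pm,4pm,3pm) (7pm,5pm,8pm,6pm,4pm,3pm) (7pm,6pm,3pm,8pm,5pm,4pm) (7pm,6pm,4pm,8pm,5pm,3pm) (7pm,6pm,5pm,8pm,4pm,3pm) (7pm,6pm,8pm,5pm,4pm,3pm) (8pm,3pm,6pm,7pm,5pm,4pm) (8pm,3pm,7pm,6pm,5pm,4pm) (8pm,4pm,6pm,7pm,5pm,3pm) (8pm,4pm,7pm,6pm,5pm,3pm) (8pm,5pm,6pm,7pm,4pm,3pm) (8pm,5pm,7pm,6pm,4pm,3pm) (8pm,6pm,3pm,7pm,5pm,4pm) (8pm,6pm,4pm,7pm,5pm,3pm) (8pm,6pm,5pm,7pm,4pm,3pm) (8pm,6pm,7pm,5pm,4pm,3pm) (8pm,7pm,3pm,6pm,5pm,4pm) (8pm,7pm,4pm,6pm,5pm,3pm) (8pm,7pm,5pm,6pm,4pm,3pm) (8pm,7pm,6pm,5pm,4pm,3pm) — 24.
OffsitePrep=3pm: (7pm,2pm,6pm,8pm,5pm,4pm) (7pm,2pm,8pm,6pm,5pm,4pm) (7pm,6pm,2pm,8pm,5pm,4pm) (8pm,2pm,6pm,7pm,5pm,4pm) (8pm,2pm,7pm,6pm,5pm,4pm) (8pm,6pm,2pm,7pm,5pm,4pm) (8pm,7pm,2pm,6pm,5pm,4pm) — 7.
OffsitePrep=4pm: (7pm,2pm,6pm,8pm,5pm,3pm) (7pm,2pm,8pm,6pm,5pm,3pm) (7pm,6pm,2pm,8pm,5pm,3pm) (8pm,2pm,6pm,7pm,5pm,3pm) (8pm,2pm,7pm,6pm,5pm,3pm) (8pm,6pm,2pm,7pm,5pm,3pm) (8pm,7pm,2pm,6pm,5pm,3pm) — 7.
OffsitePrep=5pm: (7pm,2pm,6pm,8pm,4pm,3pm) (7pm,2pm,8pm,6pm,4pm,3pm) (7pm,6pm,2pm,8pm,4pm,3pm) (8pm,2pm,6pm,7pm,4pm,3pm) (8pm,2pm,7pm,6pm,4pm,3pm) (8pm,6pm,2pm,7pm,4pm,3pm) (8pm,7pm,2pm,6pm,4pm,3pm) — 7.
OffsitePrep=6pm: (7pm,2pm,3pm,8pm,5pm,4pm) (7pm,2pm,4pm,8pm,5pm,3pm) (7pm,2pm,5pm,8pm,4pm,3pm) (7pm,3pm,2pm,8pm,5pm,4pm) (7pm,4pm,2pm,8pm,5pm,3pm) (7pm,5pm,2pm,8pm,4pm,3pm) (8pm,2pm,3pm,7pm,5pm,4pm) (8pm,2pm,4pm,7pm,5pm,3pm) (8pm,2pm,5pm,7pm,4pm,3pm) (8pm,3pm,2pm,7pm,5pm,4pm) (8pm,4pm,2pm,7pm,5pm,3pm) (8pm,5pm,2pm,7pm,4pm,3pm) — 12.
Summing: 24 + 7 + 7 + 7 + 12 = 57.

57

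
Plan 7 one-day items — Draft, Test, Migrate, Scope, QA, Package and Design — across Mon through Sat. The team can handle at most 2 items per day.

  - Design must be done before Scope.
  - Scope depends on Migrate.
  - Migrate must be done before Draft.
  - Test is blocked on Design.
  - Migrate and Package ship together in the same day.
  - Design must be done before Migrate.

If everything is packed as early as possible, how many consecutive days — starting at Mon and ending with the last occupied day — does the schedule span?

The precedence chain requires at least 3 distinct days.
With at most 2 per day and 7 tasks, at least 4 days are needed.
4 works (last occupied day: Thu): for example QA -> Mon, Scope -> Wed, Package -> Tue, Draft -> Wed, Migrate -> Tue, Test -> Thu, Design -> Mon.

4 days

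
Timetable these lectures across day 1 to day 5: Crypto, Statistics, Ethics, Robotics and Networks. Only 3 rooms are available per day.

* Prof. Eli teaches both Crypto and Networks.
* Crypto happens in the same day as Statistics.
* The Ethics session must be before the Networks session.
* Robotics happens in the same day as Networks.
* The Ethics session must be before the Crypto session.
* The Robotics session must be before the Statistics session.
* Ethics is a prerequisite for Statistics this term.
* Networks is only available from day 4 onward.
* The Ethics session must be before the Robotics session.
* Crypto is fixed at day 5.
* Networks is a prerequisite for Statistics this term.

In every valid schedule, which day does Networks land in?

day 4

Networks's window is day 4–day 5.
Crypto is fixed at day 5, and Networks can't share a day with Crypto.
So Networks must be day 4.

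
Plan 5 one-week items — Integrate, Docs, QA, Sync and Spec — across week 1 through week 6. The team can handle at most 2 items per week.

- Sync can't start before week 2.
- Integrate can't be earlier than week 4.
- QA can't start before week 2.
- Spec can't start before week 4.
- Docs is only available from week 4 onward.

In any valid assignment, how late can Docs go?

Docs is available from week 4.
Docs at week 6 is achievable: Integrate in week 4; Docs in week 6; QA in week 2; Sync in week 2; Spec in week 4.

week 6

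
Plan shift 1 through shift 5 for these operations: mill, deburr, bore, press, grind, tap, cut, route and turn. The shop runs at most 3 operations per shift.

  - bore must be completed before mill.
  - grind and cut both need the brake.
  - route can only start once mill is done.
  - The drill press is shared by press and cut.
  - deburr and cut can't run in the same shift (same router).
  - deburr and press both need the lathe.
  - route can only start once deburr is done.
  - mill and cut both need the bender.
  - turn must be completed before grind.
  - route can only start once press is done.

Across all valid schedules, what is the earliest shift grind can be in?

shift 2

Precedence pushes grind to at least shift 2.
grind at shift 2 is achievable: mill=shift 2, cut=shift 3, tap=shift 3, press=shift 2, grind=shift 2, deburr=shift 1, bore=shift 1, route=shift 3, turn=shift 1.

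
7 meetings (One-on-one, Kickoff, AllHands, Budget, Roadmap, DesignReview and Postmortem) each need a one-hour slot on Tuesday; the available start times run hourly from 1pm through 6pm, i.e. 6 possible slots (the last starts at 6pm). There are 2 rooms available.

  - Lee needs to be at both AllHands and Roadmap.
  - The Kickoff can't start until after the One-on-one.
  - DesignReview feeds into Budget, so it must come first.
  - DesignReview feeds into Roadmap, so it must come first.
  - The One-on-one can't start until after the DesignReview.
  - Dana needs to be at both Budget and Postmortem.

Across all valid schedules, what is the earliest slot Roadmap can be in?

2pm

Precedence pushes Roadmap to at least 2pm.
Roadmap at 2pm is achievable: DesignReview -> 1pm, Kickoff -> 3pm, AllHands -> 1pm, Postmortem -> 4pm, Roadmap -> 2pm, One-on-one -> 2pm, Budget -> 3pm.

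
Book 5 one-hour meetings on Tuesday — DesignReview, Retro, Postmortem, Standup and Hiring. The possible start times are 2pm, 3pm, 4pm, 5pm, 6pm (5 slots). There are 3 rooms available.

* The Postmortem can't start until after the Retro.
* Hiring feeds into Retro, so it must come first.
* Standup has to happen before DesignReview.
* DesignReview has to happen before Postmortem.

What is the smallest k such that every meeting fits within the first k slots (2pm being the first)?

3 slots

The precedence chain requires at least 3 distinct slots.
With at most 3 per slot and 5 meetings, at least 2 slots are needed.
3 works (last occupied slot: 4pm): for example DesignReview=3pm, Postmortem=4pm, Hiring=2pm, Retro=3pm, Standup=2pm.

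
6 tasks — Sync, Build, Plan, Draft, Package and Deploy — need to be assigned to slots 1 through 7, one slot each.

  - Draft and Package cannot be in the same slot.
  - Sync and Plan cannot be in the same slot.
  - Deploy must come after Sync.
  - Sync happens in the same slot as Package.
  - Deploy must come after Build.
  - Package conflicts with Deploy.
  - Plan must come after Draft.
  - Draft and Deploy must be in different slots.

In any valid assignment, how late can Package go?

6

Package must be in the same slot as Sync, which can't be after 6, so Package is at most 6.
Package at 6 is achievable: Package -> 6; Plan -> 2; Sync -> 6; Draft -> 1; Build -> 1; Deploy -> 7.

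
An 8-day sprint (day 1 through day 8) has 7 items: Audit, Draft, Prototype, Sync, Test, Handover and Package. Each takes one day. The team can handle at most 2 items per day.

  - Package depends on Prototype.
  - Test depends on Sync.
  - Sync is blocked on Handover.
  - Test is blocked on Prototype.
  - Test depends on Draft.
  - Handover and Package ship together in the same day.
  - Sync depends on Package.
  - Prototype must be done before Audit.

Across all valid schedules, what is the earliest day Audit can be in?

Precedence pushes Audit to at least day 2.
Audit at day 2 is achievable: Test -> day 5; Prototype -> day 1; Handover -> day 3; Package -> day 3; Draft -> day 1; Audit -> day 2; Sync -> day 4.

day 2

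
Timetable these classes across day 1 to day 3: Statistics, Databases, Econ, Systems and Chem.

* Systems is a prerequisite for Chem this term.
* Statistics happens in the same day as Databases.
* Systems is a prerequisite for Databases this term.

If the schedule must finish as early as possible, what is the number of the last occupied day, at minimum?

2

The precedence chain requires at least 2 distinct days.
2 works (last occupied day: day 2): for example Chem=day 2; Systems=day 1; Databases=day 2; Econ=day 1; Statistics=day 2.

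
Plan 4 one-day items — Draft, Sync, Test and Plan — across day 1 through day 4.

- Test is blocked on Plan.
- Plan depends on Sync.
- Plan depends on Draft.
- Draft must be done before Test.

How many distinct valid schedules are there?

6

Splitting on Draft: it can be day 1 (4), day 2 (2). Listing each branch's schedules as (Sync, Test, Plan) by day number:
Draft=day 1: (1,3,2) (1,4,2) (1,4,3) (2,4,3) — 4.
Draft=day 2: (1,4,3) (2,4,3) — 2.
Summing: 4 + 2 = 6.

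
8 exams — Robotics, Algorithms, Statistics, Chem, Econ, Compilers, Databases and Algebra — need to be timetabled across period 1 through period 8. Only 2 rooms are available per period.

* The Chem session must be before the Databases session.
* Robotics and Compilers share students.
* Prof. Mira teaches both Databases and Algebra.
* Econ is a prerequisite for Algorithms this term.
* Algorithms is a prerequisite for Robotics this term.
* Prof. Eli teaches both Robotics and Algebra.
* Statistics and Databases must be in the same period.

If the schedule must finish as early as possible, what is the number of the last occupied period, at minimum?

period 4

The precedence chain requires at least 3 distinct periods.
With at most 2 per period and 8 exams, at least 4 periods are needed.
4 works (last occupied period: period 4): for example Chem in period 3, Algorithms in period 2, Econ in period 1, Algebra in period 2, Robotics in period 3, Statistics in period 4, Databases in period 4, Compilers in period 1.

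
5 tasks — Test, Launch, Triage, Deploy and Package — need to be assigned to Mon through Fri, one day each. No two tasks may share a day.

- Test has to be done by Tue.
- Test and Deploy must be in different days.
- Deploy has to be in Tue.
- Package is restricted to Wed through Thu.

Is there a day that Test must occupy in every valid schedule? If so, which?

Test's window is Mon–Tue.
Deploy is fixed at Tue, and Test can't share a day with Deploy.
So Test must be Mon.

Mon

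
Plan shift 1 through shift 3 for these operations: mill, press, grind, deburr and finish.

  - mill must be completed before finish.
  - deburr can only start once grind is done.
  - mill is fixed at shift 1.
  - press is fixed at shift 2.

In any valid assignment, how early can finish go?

shift 2

Precedence pushes finish to at least shift 2.
finish at shift 2 is achievable: deburr=shift 2; press=shift 2; grind=shift 1; finish=shift 2; mill=shift 1.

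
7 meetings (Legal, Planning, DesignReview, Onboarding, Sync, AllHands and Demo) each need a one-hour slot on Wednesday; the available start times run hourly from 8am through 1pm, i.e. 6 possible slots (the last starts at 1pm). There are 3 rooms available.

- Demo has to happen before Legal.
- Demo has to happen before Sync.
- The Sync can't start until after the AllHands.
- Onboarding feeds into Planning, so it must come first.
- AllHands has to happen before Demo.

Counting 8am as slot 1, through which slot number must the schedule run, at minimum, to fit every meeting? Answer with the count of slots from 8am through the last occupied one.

The precedence chain requires at least 3 distinct slots.
With at most 3 per slot and 7 meetings, at least 3 slots are needed.
3 works (last occupied slot: 10am): for example AllHands=8am, Demo=9am, Sync=10am, Legal=10am, Onboarding=8am, DesignReview=8am, Planning=9am.

3 slots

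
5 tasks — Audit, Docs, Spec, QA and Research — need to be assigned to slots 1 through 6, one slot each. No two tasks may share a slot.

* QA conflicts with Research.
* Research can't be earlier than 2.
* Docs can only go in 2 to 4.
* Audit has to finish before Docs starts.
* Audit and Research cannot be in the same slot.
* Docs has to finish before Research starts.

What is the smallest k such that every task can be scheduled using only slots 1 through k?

The precedence chain requires at least 3 distinct slots.
With at most 1 per slot and 5 tasks, at least 5 slots are needed.
5 works (last occupied slot: 5): for example QA -> 5; Spec -> 4; Research -> 3; Docs -> 2; Audit -> 1.

5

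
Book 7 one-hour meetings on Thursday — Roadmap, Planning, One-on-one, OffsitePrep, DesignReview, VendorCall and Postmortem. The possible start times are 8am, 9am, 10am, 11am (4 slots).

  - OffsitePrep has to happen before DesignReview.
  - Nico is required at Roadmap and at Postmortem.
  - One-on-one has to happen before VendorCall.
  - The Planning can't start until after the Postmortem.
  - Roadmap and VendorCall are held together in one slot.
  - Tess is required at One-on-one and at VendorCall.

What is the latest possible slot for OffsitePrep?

Downstream work caps OffsitePrep at 10am.
OffsitePrep at 10am is achievable: Roadmap -> 9am; Postmortem -> 8am; Planning -> 9am; DesignReview -> 11am; One-on-one -> 8am; OffsitePrep -> 10am; VendorCall -> 9am.

10am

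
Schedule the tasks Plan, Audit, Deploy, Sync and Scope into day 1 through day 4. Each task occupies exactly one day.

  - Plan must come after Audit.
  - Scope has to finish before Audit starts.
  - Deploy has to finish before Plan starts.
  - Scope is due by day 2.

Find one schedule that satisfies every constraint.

Plan=day 3, Sync=day 1, Scope=day 1, Audit=day 2, Deploy=day 1

Checking: Deploy(day 1) before Plan(day 3); Audit(day 2) before Plan(day 3); Scope(day 1) before Audit(day 2); Scope=day 1 in [day 1,day 2].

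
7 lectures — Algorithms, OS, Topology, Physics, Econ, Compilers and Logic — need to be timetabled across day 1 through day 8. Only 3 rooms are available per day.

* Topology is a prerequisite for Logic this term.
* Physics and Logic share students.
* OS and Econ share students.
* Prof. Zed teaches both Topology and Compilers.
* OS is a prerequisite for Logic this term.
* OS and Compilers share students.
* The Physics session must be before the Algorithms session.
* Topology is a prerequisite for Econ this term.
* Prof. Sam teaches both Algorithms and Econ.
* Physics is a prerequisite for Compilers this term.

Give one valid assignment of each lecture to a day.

Physics=day 1, OS=day 1, Compilers=day 2, Algorithms=day 2, Logic=day 2, Topology=day 1, Econ=day 3

Checking: Physics(day 1) before Algorithms(day 2); Topology(day 1) before Logic(day 2); Physics(day 1) before Compilers(day 2); Topology(day 1) before Econ(day 3); OS(day 1) before Logic(day 2); OS(day 1) != Compilers(day 2); OS(day 1) != Econ(day 3); Algorithms(day 2) != Econ(day 3); Topology(day 1) != Compilers(day 2); Physics(day 1) != Logic(day 2); max 3 per day (cap 3).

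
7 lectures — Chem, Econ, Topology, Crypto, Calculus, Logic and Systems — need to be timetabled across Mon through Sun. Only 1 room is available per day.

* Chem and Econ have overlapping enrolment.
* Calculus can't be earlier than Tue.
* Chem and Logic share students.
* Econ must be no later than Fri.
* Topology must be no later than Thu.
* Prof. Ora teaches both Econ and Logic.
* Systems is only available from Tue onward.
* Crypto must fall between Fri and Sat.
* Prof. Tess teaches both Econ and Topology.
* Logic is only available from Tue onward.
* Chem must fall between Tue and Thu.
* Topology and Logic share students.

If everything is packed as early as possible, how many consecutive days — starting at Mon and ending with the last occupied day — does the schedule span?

7

With at most 1 per day and 7 lectures, at least 7 days are needed.
Crypto can't be placed before Fri — that is day 5 counting from Mon — so the schedule must run through at least 5 days.
7 works (last occupied day: Sun): for example Econ in Wed; Logic in Sat; Systems in Sun; Topology in Mon; Calculus in Thu; Chem in Tue; Crypto in Fri.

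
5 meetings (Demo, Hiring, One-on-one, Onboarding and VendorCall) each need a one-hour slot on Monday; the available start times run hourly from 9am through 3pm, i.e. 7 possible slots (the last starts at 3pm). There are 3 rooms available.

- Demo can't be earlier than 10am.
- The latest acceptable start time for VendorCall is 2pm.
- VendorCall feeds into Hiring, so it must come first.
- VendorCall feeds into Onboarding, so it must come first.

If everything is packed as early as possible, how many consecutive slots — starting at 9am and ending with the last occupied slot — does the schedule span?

2

The precedence chain requires at least 2 distinct slots.
With at most 3 per slot and 5 meetings, at least 2 slots are needed.
2 works (last occupied slot: 10am): for example One-on-one -> 9am; Onboarding -> 10am; Demo -> 10am; Hiring -> 10am; VendorCall -> 9am.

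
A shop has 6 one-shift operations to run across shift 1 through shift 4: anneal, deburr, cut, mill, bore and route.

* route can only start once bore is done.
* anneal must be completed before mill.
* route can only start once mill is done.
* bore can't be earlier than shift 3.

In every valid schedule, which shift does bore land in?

Bore is available from shift 3; downstream work caps bore at shift 3.
So bore is pinned to shift 3.

shift 3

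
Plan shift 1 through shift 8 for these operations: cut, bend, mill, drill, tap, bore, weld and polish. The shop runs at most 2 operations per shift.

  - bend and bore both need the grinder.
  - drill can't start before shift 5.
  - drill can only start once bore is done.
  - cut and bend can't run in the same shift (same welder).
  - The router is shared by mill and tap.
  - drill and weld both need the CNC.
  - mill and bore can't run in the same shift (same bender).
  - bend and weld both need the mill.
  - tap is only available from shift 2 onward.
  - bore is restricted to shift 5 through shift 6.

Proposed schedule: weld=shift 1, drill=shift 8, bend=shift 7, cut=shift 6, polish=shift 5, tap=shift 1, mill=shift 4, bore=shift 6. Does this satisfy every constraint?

No. tap is only available from shift 2 onward is not satisfied.

The shop runs at most 2 operations per shift — holds.
The router is shared by mill and tap — holds.
bore is restricted to shift 5 through shift 6 — holds.
bend and weld both need the mill — holds.
drill can only start once bore is done — holds.
mill and bore can't run in the same shift (same bender) — holds.
drill can't start before shift 5 — holds.
bend and bore both need the grinder — holds.
tap is only available from shift 2 onward — violated.
drill and weld both need the CNC — holds.
cut and bend can't run in the same shift (same welder) — holds.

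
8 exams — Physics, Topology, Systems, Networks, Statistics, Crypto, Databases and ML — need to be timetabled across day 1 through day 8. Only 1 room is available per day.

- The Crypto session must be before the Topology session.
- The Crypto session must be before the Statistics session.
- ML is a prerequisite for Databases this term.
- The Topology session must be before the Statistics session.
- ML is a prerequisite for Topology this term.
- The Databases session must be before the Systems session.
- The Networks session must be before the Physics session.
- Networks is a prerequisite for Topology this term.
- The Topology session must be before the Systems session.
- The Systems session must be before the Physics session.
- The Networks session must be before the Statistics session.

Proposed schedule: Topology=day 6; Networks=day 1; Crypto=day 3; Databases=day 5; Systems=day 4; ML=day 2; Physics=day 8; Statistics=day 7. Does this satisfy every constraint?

Invalid. The Topology session must be before the Systems session.

The Crypto session must be before the Topology session — holds.
The Topology session must be before the Systems session — violated.
The Networks session must be before the Physics session — holds.
The Crypto session must be before the Statistics session — holds.
ML is a prerequisite for Databases this term — holds.
The Systems session must be before the Physics session — holds.
ML is a prerequisite for Topology this term — holds.
Only 1 room is available per day — holds.
Networks is a prerequisite for Topology this term — holds.
The Topology session must be before the Statistics session — holds.
The Networks session must be before the Statistics session — holds.
The Databases session must be before the Systems session — violated.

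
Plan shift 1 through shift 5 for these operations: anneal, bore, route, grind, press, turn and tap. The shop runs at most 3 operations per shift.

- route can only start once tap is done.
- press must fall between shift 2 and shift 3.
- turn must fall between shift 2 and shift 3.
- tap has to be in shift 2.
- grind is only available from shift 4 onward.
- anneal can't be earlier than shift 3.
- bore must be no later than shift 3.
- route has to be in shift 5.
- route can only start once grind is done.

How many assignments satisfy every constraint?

32

Splitting on anneal: it can be shift 3 (10), shift 4 (11), shift 5 (11). Listing each branch's schedules as (bore, route, grind, press, turn, tap) by shift number:
anneal=shift 3: (1,5,4,2,2,2) (1,5,4,2,3,2) (1,5,4,3,2,2) (1,5,4,3,3,2) (2,5,4,2,3,2) (2,5,4,3,2,2) (2,5,4,3,3,2) (3,5,4,2,2,2) (3,5,4,2,3,2) (3,5,4,3,2,2) — 10.
anneal=shift 4: (1,5,4,2,2,2) (1,5,4,2,3,2) (1,5,4,3,2,2) (1,5,4,3,3,2) (2,5,4,2,3,2) (2,5,4,3,2,2) (2,5,4,3,3,2) (3,5,4,2,2,2) (3,5,4,2,3,2) (3,5,4,3,2,2) (3,5,4,3,3,2) — 11.
anneal=shift 5: (1,5,4,2,2,2) (1,5,4,2,3,2) (1,5,4,3,2,2) (1,5,4,3,3,2) (2,5,4,2,3,2) (2,5,4,3,2,2) (2,5,4,3,3,2) (3,5,4,2,2,2) (3,5,4,2,3,2) (3,5,4,3,2,2) (3,5,4,3,3,2) — 11.
Summing: 10 + 11 + 11 = 32.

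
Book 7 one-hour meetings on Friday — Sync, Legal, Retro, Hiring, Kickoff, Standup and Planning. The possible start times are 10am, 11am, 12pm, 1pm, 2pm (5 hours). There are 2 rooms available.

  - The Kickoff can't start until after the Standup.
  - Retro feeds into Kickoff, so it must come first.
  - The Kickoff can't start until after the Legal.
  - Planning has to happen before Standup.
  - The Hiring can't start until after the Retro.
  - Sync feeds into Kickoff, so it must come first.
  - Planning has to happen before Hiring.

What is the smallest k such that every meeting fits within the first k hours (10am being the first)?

The precedence chain requires at least 3 distinct hours.
With at most 2 per hour and 7 meetings, at least 4 hours are needed.
4 works (last occupied hour: 1pm): for example Sync=12pm; Legal=12pm; Planning=10am; Retro=10am; Kickoff=1pm; Standup=11am; Hiring=11am.

4 hours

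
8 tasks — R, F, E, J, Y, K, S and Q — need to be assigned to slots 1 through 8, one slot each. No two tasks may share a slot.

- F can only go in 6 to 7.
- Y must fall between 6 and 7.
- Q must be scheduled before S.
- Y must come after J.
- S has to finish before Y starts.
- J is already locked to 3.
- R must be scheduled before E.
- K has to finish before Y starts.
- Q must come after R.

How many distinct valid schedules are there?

8

Splitting on R: it can be 1 (6), 2 (2). Listing each branch's schedules as (F, E, J, Y, K, S, Q):
R=1: (6,8,3,7,2,5,4) (6,8,3,7,4,5,2) (6,8,3,7,5,4,2) (7,8,3,6,2,5,4) (7,8,3,6,4,5,2) (7,8,3,6,5,4,2) — 6.
R=2: (6,8,3,7,1,5,4) (7,8,3,6,1,5,4) — 2.
Summing: 6 + 2 = 8.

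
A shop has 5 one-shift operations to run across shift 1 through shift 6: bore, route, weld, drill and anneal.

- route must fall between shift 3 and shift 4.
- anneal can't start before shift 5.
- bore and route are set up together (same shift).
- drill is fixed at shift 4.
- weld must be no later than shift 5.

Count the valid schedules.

20

Splitting on bore: it can be shift 3 (10), shift 4 (10). Listing each branch's schedules as (route, weld, drill, anneal) by shift number:
bore=shift 3: (3,1,4,5) (3,1,4,6) (3,2,4,5) (3,2,4,6) (3,3,4,5) (3,3,4,6) (3,4,4,5) (3,4,4,6) (3,5,4,5) (3,5,4,6) — 10.
bore=shift 4: (4,1,4,5) (4,1,4,6) (4,2,4,5) (4,2,4,6) (4,3,4,5) (4,3,4,6) (4,4,4,5) (4,4,4,6) (4,5,4,5) (4,5,4,6) — 10.
Summing: 10 + 10 = 20.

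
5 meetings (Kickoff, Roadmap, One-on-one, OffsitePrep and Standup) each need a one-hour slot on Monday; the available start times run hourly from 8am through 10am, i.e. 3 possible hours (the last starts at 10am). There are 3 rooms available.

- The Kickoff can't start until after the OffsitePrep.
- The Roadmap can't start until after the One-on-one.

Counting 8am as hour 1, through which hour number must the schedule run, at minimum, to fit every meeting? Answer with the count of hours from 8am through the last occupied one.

The precedence chain requires at least 2 distinct hours.
With at most 3 per hour and 5 meetings, at least 2 hours are needed.
2 works (last occupied hour: 9am): for example OffsitePrep -> 8am; Roadmap -> 9am; Standup -> 8am; Kickoff -> 9am; One-on-one -> 8am.

2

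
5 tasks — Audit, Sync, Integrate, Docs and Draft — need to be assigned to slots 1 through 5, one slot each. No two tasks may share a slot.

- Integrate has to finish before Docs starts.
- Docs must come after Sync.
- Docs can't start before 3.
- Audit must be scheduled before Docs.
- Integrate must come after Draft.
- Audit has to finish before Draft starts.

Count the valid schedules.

Enumerating: Docs=5; Integrate=3; Sync=4; Draft=2; Audit=1 | Draft -> 2, Sync -> 3, Integrate -> 4, Docs -> 5, Audit -> 1 | Audit -> 1, Integrate -> 4, Sync -> 2, Draft -> 3, Docs -> 5 | Audit=2; Sync=1; Integrate=4; Draft=3; Docs=5.

4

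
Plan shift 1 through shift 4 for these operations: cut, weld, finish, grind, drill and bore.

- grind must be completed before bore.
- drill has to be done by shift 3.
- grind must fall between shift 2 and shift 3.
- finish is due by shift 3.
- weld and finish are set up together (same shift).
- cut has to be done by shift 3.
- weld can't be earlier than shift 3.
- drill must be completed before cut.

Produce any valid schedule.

finish in shift 3, weld in shift 3, bore in shift 3, cut in shift 2, grind in shift 2, drill in shift 1

Checking: grind(shift 2) before bore(shift 3); drill(shift 1) before cut(shift 2); weld = finish = shift 3; finish=shift 3 in [shift 1,shift 3]; weld=shift 3 in [shift 3,shift 4]; grind=shift 2 in [shift 2,shift 3]; cut=shift 2 in [shift 1,shift 3]; drill=shift 1 in [shift 1,shift 3].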